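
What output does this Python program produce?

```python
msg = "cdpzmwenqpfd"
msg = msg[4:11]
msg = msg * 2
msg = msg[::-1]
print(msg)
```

slice [4:11] → 'mwenqpf'
repeat ×2 → 'mwenqpfmwenqpf'
reverse → 'fpqnewmfpqnewm'

fpqnewmfpqnewm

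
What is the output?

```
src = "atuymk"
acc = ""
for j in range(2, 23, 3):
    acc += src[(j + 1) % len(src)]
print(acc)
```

j=2: add src[3]='y' → 'y'
j=5: add src[0]='a' → 'ya'
j=8: add src[3]='y' → 'yay'
j=11: add src[0]='a' → 'yaya'
j=14: add src[3]='y' → 'yayay'
j=17: add src[0]='a' → 'yayaya'
j=20: add src[3]='y' → 'yayayay'

yayayay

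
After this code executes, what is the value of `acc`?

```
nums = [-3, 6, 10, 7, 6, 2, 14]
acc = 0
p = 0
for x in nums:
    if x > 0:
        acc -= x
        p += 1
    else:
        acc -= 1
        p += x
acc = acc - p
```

x=-3: not >0, acc = 0-1 = -1; p=-3
x=6: >0, acc = (-1)-6 = -7; p=-2
x=10: >0, acc = (-7)-10 = -17; p=-1
x=7: >0, acc = (-17)-7 = -24; p=0
x=6: >0, acc = (-24)-6 = -30; p=1
x=2: >0, acc = (-30)-2 = -32; p=2
x=14: >0, acc = (-32)-14 = -46; p=3
acc-p = (-46)-3 = -49

-49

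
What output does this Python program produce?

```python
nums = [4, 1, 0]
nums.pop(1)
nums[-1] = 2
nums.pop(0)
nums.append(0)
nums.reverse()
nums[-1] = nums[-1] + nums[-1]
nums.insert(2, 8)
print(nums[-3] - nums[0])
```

0

pop(1) removes 1 → [4, 0]
nums[-1] = 2 → [4, 2]
pop(0) removes 4 → [2]
append 0 → [2, 0]
reverse → [0, 2]
nums[-1] = nums[-1]+nums[-1] = 2+2 = 4 → [0, 4]
insert 8 at 2 → [0, 4, 8]
nums[-3]-nums[0] = 0-0 = 0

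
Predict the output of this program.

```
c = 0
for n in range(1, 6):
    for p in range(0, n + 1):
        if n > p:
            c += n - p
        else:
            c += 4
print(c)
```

n=1,p=0: 1>0, c = 0+1 = 1
n=1,p=1: not 1>1, c = 1+4 = 5
n=2,p=0: 2>0, c = 5+2 = 7
n=2,p=1: 2>1, c = 7+1 = 8
n=2,p=2: not 2>2, c = 8+4 = 12
n=3,p=0: 3>0, c = 12+3 = 15
n=3,p=1: 3>1, c = 15+2 = 17
n=3,p=2: 3>2, c = 17+1 = 18
n=3,p=3: not 3>3, c = 18+4 = 22
n=4,p=0: 4>0, c = 22+4 = 26
n=4,p=1: 4>1, c = 26+3 = 29
n=4,p=2: 4>2, c = 29+2 = 31
n=4,p=3: 4>3, c = 31+1 = 32
n=4,p=4: not 4>4, c = 32+4 = 36
n=5,p=0: 5>0, c = 36+5 = 41
n=5,p=1: 5>1, c = 41+4 = 45
n=5,p=2: 5>2, c = 45+3 = 48
n=5,p=3: 5>3, c = 48+2 = 50
n=5,p=4: 5>4, c = 50+1 = 51
n=5,p=5: not 5>5, c = 51+4 = 55

55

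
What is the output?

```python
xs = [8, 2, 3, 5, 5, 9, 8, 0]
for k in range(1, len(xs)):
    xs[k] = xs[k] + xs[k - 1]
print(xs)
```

k=1: xs[1] = 2+8 = 10 → [8, 10, 3, 5, 5, 9, 8, 0]
k=2: xs[2] = 3+10 = 13 → [8, 10, 13, 5, 5, 9, 8, 0]
k=3: xs[3] = 5+13 = 18 → [8, 10, 13, 18, 5, 9, 8, 0]
k=4: xs[4] = 5+18 = 23 → [8, 10, 13, 18, 23, 9, 8, 0]
k=5: xs[5] = 9+23 = 32 → [8, 10, 13, 18, 23, 32, 8, 0]
k=6: xs[6] = 8+32 = 40 → [8, 10, 13, 18, 23, 32, 40, 0]
k=7: xs[7] = 0+40 = 40 → [8, 10, 13, 18, 23, 32, 40, 40]

[8, 10, 13, 18, 23, 32, 40, 40]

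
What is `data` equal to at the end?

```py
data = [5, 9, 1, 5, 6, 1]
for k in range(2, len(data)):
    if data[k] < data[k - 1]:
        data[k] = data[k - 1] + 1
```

k=2: 1<9, data[2] = 9+1 = 10 → [5, 9, 10, 5, 6, 1]
k=3: 5<10, data[3] = 10+1 = 11 → [5, 9, 10, 11, 6, 1]
k=4: 6<11, data[4] = 11+1 = 12 → [5, 9, 10, 11, 12, 1]
k=5: 1<12, data[5] = 12+1 = 13 → [5, 9, 10, 11, 12, 13]

[5, 9, 10, 11, 12, 13]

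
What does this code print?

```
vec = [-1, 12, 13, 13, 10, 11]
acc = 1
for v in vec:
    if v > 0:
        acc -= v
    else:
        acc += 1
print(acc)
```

-57

v=-1: not >0, acc = 1+1 = 2
v=12: >0, acc = 2-12 = -10
v=13: >0, acc = (-10)-13 = -23
v=13: >0, acc = (-23)-13 = -36
v=10: >0, acc = (-36)-10 = -46
v=11: >0, acc = (-46)-11 = -57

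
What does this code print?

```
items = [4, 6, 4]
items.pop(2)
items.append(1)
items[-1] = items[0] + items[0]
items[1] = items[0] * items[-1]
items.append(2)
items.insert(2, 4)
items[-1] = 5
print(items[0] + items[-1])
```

9

pop(2) removes 4 → [4, 6]
append 1 → [4, 6, 1]
items[-1] = items[0]+items[0] = 4+4 = 8 → [4, 6, 8]
items[1] = items[0]*items[-1] = 4*8 = 32 → [4, 32, 8]
append 2 → [4, 32, 8, 2]
insert 4 at 2 → [4, 32, 4, 8, 2]
items[-1] = 5 → [4, 32, 4, 8, 5]
items[0]+items[-1] = 4+5 = 9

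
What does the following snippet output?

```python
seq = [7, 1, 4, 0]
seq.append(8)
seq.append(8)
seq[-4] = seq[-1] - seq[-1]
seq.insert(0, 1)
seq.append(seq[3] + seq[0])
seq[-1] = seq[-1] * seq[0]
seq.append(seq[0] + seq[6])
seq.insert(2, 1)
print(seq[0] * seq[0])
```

1

append 8 → [7, 1, 4, 0, 8]
append 8 → [7, 1, 4, 0, 8, 8]
seq[-4] = seq[-1]-seq[-1] = 8-8 = 0 → [7, 1, 0, 0, 8, 8]
insert 1 at 0 → [1, 7, 1, 0, 0, 8, 8]
append seq[3]+seq[0] = 0+1 = 1 → [1, 7, 1, 0, 0, 8, 8, 1]
seq[-1] = seq[-1]*seq[0] = 1*1 = 1 → [1, 7, 1, 0, 0, 8, 8, 1]
append seq[0]+seq[6] = 1+8 = 9 → [1, 7, 1, 0, 0, 8, 8, 1, 9]
insert 1 at 2 → [1, 7, 1, 1, 0, 0, 8, 8, 1, 9]
seq[0]*seq[0] = 1*1 = 1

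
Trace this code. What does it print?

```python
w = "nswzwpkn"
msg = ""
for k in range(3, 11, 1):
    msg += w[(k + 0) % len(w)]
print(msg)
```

k=3: add w[3]='z' → 'z'
k=4: add w[4]='w' → 'zw'
k=5: add w[5]='p' → 'zwp'
k=6: add w[6]='k' → 'zwpk'
k=7: add w[7]='n' → 'zwpkn'
k=8: add w[0]='n' → 'zwpknn'
k=9: add w[1]='s' → 'zwpknns'
k=10: add w[2]='w' → 'zwpknnsw'

zwpknnsw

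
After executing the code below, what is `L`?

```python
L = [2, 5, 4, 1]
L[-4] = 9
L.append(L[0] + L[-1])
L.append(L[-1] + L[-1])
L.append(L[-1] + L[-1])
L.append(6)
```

[9, 5, 4, 1, 10, 20, 40, 6]

L[-4] = 9 → [9, 5, 4, 1]
append L[0]+L[-1] = 9+1 = 10 → [9, 5, 4, 1, 10]
append L[-1]+L[-1] = 10+10 = 20 → [9, 5, 4, 1, 10, 20]
append L[-1]+L[-1] = 20+20 = 40 → [9, 5, 4, 1, 10, 20, 40]
append 6 → [9, 5, 4, 1, 10, 20, 40, 6]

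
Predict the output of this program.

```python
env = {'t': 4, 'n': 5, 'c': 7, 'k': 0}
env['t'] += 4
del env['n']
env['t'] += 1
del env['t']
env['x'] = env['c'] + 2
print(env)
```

{'c': 7, 'k': 0, 'x': 9}

env['t'] = 4+4 = 8 → {'t': 8, 'n': 5, 'c': 7, 'k': 0}
del 'n' → {'t': 8, 'c': 7, 'k': 0}
env['t'] = 8+1 = 9 → {'t': 9, 'c': 7, 'k': 0}
del 't' → {'c': 7, 'k': 0}
env['x'] = env['c']+2 = 9 → {'c': 7, 'k': 0, 'x': 9}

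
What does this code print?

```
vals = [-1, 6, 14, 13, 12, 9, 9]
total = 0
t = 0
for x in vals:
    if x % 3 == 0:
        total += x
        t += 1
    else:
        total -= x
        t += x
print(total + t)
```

40

x=-1: not %3==0, total = 0-(-1) = 1; t=-1
x=6: %3==0, total = 1+6 = 7; t=0
x=14: not %3==0, total = 7-14 = -7; t=14
x=13: not %3==0, total = (-7)-13 = -20; t=27
x=12: %3==0, total = (-20)+12 = -8; t=28
x=9: %3==0, total = (-8)+9 = 1; t=29
x=9: %3==0, total = 1+9 = 10; t=30
total+t = 10+30 = 40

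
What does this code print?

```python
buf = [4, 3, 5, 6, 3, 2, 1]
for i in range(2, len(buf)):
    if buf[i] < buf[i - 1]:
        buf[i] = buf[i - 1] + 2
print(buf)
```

i=2: 5>=3, unchanged → [4, 3, 5, 6, 3, 2, 1]
i=3: 6>=5, unchanged → [4, 3, 5, 6, 3, 2, 1]
i=4: 3<6, buf[4] = 6+2 = 8 → [4, 3, 5, 6, 8, 2, 1]
i=5: 2<8, buf[5] = 8+2 = 10 → [4, 3, 5, 6, 8, 10, 1]
i=6: 1<10, buf[6] = 10+2 = 12 → [4, 3, 5, 6, 8, 10, 12]

[4, 3, 5, 6, 8, 10, 12]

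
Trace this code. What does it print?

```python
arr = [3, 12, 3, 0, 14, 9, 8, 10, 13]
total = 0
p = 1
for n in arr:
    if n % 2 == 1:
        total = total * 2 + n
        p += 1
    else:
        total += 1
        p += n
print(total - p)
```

38

n=3: odd, total = 0*2+3 = 3; p=2
n=12: not odd, total = 3+1 = 4; p=14
n=3: odd, total = 4*2+3 = 11; p=15
n=0: not odd, total = 11+1 = 12; p=15
n=14: not odd, total = 12+1 = 13; p=29
n=9: odd, total = 13*2+9 = 35; p=30
n=8: not odd, total = 35+1 = 36; p=38
n=10: not odd, total = 36+1 = 37; p=48
n=13: odd, total = 37*2+13 = 87; p=49
total-p = 87-49 = 38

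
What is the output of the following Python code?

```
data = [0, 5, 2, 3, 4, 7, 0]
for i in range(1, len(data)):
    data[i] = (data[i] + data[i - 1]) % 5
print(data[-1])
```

i=1: data[1] = (5+0)%5 = 0 → [0, 0, 2, 3, 4, 7, 0]
i=2: data[2] = (2+0)%5 = 2 → [0, 0, 2, 3, 4, 7, 0]
i=3: data[3] = (3+2)%5 = 0 → [0, 0, 2, 0, 4, 7, 0]
i=4: data[4] = (4+0)%5 = 4 → [0, 0, 2, 0, 4, 7, 0]
i=5: data[5] = (7+4)%5 = 1 → [0, 0, 2, 0, 4, 1, 0]
i=6: data[6] = (0+1)%5 = 1 → [0, 0, 2, 0, 4, 1, 1]

1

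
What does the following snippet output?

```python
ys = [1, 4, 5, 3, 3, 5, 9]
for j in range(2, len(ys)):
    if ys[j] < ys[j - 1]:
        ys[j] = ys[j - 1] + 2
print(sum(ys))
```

50

j=2: 5>=4, unchanged → [1, 4, 5, 3, 3, 5, 9]
j=3: 3<5, ys[3] = 5+2 = 7 → [1, 4, 5, 7, 3, 5, 9]
j=4: 3<7, ys[4] = 7+2 = 9 → [1, 4, 5, 7, 9, 5, 9]
j=5: 5<9, ys[5] = 9+2 = 11 → [1, 4, 5, 7, 9, 11, 9]
j=6: 9<11, ys[6] = 11+2 = 13 → [1, 4, 5, 7, 9, 11, 13]
sum = 50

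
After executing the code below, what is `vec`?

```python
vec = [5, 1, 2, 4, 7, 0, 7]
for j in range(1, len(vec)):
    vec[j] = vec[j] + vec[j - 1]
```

[5, 6, 8, 12, 19, 19, 26]

j=1: vec[1] = 1+5 = 6 → [5, 6, 2, 4, 7, 0, 7]
j=2: vec[2] = 2+6 = 8 → [5, 6, 8, 4, 7, 0, 7]
j=3: vec[3] = 4+8 = 12 → [5, 6, 8, 12, 7, 0, 7]
j=4: vec[4] = 7+12 = 19 → [5, 6, 8, 12, 19, 0, 7]
j=5: vec[5] = 0+19 = 19 → [5, 6, 8, 12, 19, 19, 7]
j=6: vec[6] = 7+19 = 26 → [5, 6, 8, 12, 19, 19, 26]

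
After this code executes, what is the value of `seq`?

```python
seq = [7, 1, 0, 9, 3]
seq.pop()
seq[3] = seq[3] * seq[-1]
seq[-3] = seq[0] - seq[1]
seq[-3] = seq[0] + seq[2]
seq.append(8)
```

[7, 7, 0, 81, 8]

pop() removes 3 → [7, 1, 0, 9]
seq[3] = seq[3]*seq[-1] = 9*9 = 81 → [7, 1, 0, 81]
seq[-3] = seq[0]-seq[1] = 7-1 = 6 → [7, 6, 0, 81]
seq[-3] = seq[0]+seq[2] = 7+0 = 7 → [7, 7, 0, 81]
append 8 → [7, 7, 0, 81, 8]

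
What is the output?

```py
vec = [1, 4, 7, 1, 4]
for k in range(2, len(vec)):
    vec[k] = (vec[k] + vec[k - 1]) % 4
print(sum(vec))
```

k=2: vec[2] = (7+4)%4 = 3 → [1, 4, 3, 1, 4]
k=3: vec[3] = (1+3)%4 = 0 → [1, 4, 3, 0, 4]
k=4: vec[4] = (4+0)%4 = 0 → [1, 4, 3, 0, 0]
sum = 8

8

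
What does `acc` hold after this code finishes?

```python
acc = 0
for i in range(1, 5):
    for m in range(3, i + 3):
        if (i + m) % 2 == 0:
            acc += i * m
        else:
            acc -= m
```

i=1,m=3: even sum, acc = 0+3 = 3
i=2,m=3: odd sum, acc = 3-3 = 0
i=2,m=4: even sum, acc = 0+8 = 8
i=3,m=3: even sum, acc = 8+9 = 17
i=3,m=4: odd sum, acc = 17-4 = 13
i=3,m=5: even sum, acc = 13+15 = 28
i=4,m=3: odd sum, acc = 28-3 = 25
i=4,m=4: even sum, acc = 25+16 = 41
i=4,m=5: odd sum, acc = 41-5 = 36
i=4,m=6: even sum, acc = 36+24 = 60

60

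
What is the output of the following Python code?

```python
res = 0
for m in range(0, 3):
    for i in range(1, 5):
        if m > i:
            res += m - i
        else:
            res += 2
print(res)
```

23

m=0,i=1: not 0>1, res = 0+2 = 2
m=0,i=2: not 0>2, res = 2+2 = 4
m=0,i=3: not 0>3, res = 4+2 = 6
m=0,i=4: not 0>4, res = 6+2 = 8
m=1,i=1: not 1>1, res = 8+2 = 10
m=1,i=2: not 1>2, res = 10+2 = 12
m=1,i=3: not 1>3, res = 12+2 = 14
m=1,i=4: not 1>4, res = 14+2 = 16
m=2,i=1: 2>1, res = 16+1 = 17
m=2,i=2: not 2>2, res = 17+2 = 19
m=2,i=3: not 2>3, res = 19+2 = 21
m=2,i=4: not 2>4, res = 21+2 = 23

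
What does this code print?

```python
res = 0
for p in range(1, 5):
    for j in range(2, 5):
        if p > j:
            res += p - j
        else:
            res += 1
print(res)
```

13

p=1,j=2: not 1>2, res = 0+1 = 1
p=1,j=3: not 1>3, res = 1+1 = 2
p=1,j=4: not 1>4, res = 2+1 = 3
p=2,j=2: not 2>2, res = 3+1 = 4
p=2,j=3: not 2>3, res = 4+1 = 5
p=2,j=4: not 2>4, res = 5+1 = 6
p=3,j=2: 3>2, res = 6+1 = 7
p=3,j=3: not 3>3, res = 7+1 = 8
p=3,j=4: not 3>4, res = 8+1 = 9
p=4,j=2: 4>2, res = 9+2 = 11
p=4,j=3: 4>3, res = 11+1 = 12
p=4,j=4: not 4>4, res = 12+1 = 13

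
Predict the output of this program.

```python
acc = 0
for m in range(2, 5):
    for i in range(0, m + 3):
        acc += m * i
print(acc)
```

m=2,i=0: acc = 0+0 = 0
m=2,i=1: acc = 0+2 = 2
m=2,i=2: acc = 2+4 = 6
m=2,i=3: acc = 6+6 = 12
m=2,i=4: acc = 12+8 = 20
m=3,i=0: acc = 20+0 = 20
m=3,i=1: acc = 20+3 = 23
m=3,i=2: acc = 23+6 = 29
m=3,i=3: acc = 29+9 = 38
m=3,i=4: acc = 38+12 = 50
m=3,i=5: acc = 50+15 = 65
m=4,i=0: acc = 65+0 = 65
m=4,i=1: acc = 65+4 = 69
m=4,i=2: acc = 69+8 = 77
m=4,i=3: acc = 77+12 = 89
m=4,i=4: acc = 89+16 = 105
m=4,i=5: acc = 105+20 = 125
m=4,i=6: acc = 125+24 = 149

149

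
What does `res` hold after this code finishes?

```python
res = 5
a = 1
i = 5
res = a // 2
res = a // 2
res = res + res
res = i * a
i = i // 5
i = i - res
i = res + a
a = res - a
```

res = 1//2 = 0
res = 1//2 = 0
res = 0+0 = 0
res = 5*1 = 5
i = 5//5 = 1
i = 1-5 = -4
i = 5+1 = 6
a = 5-1 = 4

5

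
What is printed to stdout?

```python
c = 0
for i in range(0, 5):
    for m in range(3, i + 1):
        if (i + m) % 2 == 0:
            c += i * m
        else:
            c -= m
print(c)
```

i=3,m=3: even sum, c = 0+9 = 9
i=4,m=3: odd sum, c = 9-3 = 6
i=4,m=4: even sum, c = 6+16 = 22

22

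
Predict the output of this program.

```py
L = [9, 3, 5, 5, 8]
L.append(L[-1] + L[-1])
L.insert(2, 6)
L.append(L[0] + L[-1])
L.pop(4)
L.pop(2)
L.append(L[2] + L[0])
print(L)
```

[9, 3, 5, 8, 16, 25, 14]

append L[-1]+L[-1] = 8+8 = 16 → [9, 3, 5, 5, 8, 16]
insert 6 at 2 → [9, 3, 6, 5, 5, 8, 16]
append L[0]+L[-1] = 9+16 = 25 → [9, 3, 6, 5, 5, 8, 16, 25]
pop(4) removes 5 → [9, 3, 6, 5, 8, 16, 25]
pop(2) removes 6 → [9, 3, 5, 8, 16, 25]
append L[2]+L[0] = 5+9 = 14 → [9, 3, 5, 8, 16, 25, 14]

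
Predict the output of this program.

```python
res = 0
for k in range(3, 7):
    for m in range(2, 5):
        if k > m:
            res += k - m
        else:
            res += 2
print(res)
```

25

k=3,m=2: 3>2, res = 0+1 = 1
k=3,m=3: not 3>3, res = 1+2 = 3
k=3,m=4: not 3>4, res = 3+2 = 5
k=4,m=2: 4>2, res = 5+2 = 7
k=4,m=3: 4>3, res = 7+1 = 8
k=4,m=4: not 4>4, res = 8+2 = 10
k=5,m=2: 5>2, res = 10+3 = 13
k=5,m=3: 5>3, res = 13+2 = 15
k=5,m=4: 5>4, res = 15+1 = 16
k=6,m=2: 6>2, res = 16+4 = 20
k=6,m=3: 6>3, res = 20+3 = 23
k=6,m=4: 6>4, res = 23+2 = 25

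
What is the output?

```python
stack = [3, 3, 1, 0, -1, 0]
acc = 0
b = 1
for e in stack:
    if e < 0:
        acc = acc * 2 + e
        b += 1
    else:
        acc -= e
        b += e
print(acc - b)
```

e=3: not <0, acc = 0-3 = -3; b=4
e=3: not <0, acc = (-3)-3 = -6; b=7
e=1: not <0, acc = (-6)-1 = -7; b=8
e=0: not <0, acc = (-7)-0 = -7; b=8
e=-1: <0, acc = (-7)*2+(-1) = -15; b=9
e=0: not <0, acc = (-15)-0 = -15; b=9
acc-b = (-15)-9 = -24

-24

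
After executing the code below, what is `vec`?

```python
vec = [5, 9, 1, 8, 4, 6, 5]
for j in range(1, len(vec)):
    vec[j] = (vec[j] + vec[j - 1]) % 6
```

[5, 2, 3, 5, 3, 3, 2]

j=1: vec[1] = (9+5)%6 = 2 → [5, 2, 1, 8, 4, 6, 5]
j=2: vec[2] = (1+2)%6 = 3 → [5, 2, 3, 8, 4, 6, 5]
j=3: vec[3] = (8+3)%6 = 5 → [5, 2, 3, 5, 4, 6, 5]
j=4: vec[4] = (4+5)%6 = 3 → [5, 2, 3, 5, 3, 6, 5]
j=5: vec[5] = (6+3)%6 = 3 → [5, 2, 3, 5, 3, 3, 5]
j=6: vec[6] = (5+3)%6 = 2 → [5, 2, 3, 5, 3, 3, 2]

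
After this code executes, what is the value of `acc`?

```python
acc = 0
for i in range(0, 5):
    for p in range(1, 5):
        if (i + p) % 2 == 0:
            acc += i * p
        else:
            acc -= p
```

28

i=0,p=1: odd sum, acc = 0-1 = -1
i=0,p=2: even sum, acc = (-1)+0 = -1
i=0,p=3: odd sum, acc = (-1)-3 = -4
i=0,p=4: even sum, acc = (-4)+0 = -4
i=1,p=1: even sum, acc = (-4)+1 = -3
i=1,p=2: odd sum, acc = (-3)-2 = -5
i=1,p=3: even sum, acc = (-5)+3 = -2
i=1,p=4: odd sum, acc = (-2)-4 = -6
i=2,p=1: odd sum, acc = (-6)-1 = -7
i=2,p=2: even sum, acc = (-7)+4 = -3
i=2,p=3: odd sum, acc = (-3)-3 = -6
i=2,p=4: even sum, acc = (-6)+8 = 2
i=3,p=1: even sum, acc = 2+3 = 5
i=3,p=2: odd sum, acc = 5-2 = 3
i=3,p=3: even sum, acc = 3+9 = 12
i=3,p=4: odd sum, acc = 12-4 = 8
i=4,p=1: odd sum, acc = 8-1 = 7
i=4,p=2: even sum, acc = 7+8 = 15
i=4,p=3: odd sum, acc = 15-3 = 12
i=4,p=4: even sum, acc = 12+16 = 28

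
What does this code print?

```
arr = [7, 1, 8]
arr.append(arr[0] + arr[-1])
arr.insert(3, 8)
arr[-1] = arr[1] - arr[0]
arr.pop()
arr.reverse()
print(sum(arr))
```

24

append arr[0]+arr[-1] = 7+8 = 15 → [7, 1, 8, 15]
insert 8 at 3 → [7, 1, 8, 8, 15]
arr[-1] = arr[1]-arr[0] = 1-7 = -6 → [7, 1, 8, 8, -6]
pop() removes -6 → [7, 1, 8, 8]
reverse → [8, 8, 1, 7]
sum = 24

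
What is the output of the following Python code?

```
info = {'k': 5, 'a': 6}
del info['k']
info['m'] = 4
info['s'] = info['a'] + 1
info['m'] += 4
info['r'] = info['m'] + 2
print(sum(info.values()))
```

31

del 'k' → {'a': 6}
info['m'] = 4 → {'a': 6, 'm': 4}
info['s'] = info['a']+1 = 7 → {'a': 6, 'm': 4, 's': 7}
info['m'] = 4+4 = 8 → {'a': 6, 'm': 8, 's': 7}
info['r'] = info['m']+2 = 10 → {'a': 6, 'm': 8, 's': 7, 'r': 10}
sum of values = 31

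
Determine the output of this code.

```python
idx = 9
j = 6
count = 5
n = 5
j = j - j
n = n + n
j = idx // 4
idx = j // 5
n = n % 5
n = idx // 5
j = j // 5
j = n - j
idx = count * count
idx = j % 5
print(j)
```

j = 6-6 = 0
n = 5+5 = 10
j = 9//4 = 2
idx = 2//5 = 0
n = 10%5 = 0
n = 0//5 = 0
j = 2//5 = 0
j = 0-0 = 0
idx = 5*5 = 25
idx = 0%5 = 0

0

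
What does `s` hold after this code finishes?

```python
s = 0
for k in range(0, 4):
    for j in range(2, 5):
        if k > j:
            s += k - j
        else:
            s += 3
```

34

k=0,j=2: not 0>2, s = 0+3 = 3
k=0,j=3: not 0>3, s = 3+3 = 6
k=0,j=4: not 0>4, s = 6+3 = 9
k=1,j=2: not 1>2, s = 9+3 = 12
k=1,j=3: not 1>3, s = 12+3 = 15
k=1,j=4: not 1>4, s = 15+3 = 18
k=2,j=2: not 2>2, s = 18+3 = 21
k=2,j=3: not 2>3, s = 21+3 = 24
k=2,j=4: not 2>4, s = 24+3 = 27
k=3,j=2: 3>2, s = 27+1 = 28
k=3,j=3: not 3>3, s = 28+3 = 31
k=3,j=4: not 3>4, s = 31+3 = 34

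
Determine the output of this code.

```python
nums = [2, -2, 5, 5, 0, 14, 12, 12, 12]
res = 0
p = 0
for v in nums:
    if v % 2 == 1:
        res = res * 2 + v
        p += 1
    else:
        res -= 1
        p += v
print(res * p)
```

v=2: not odd, res = 0-1 = -1; p=2
v=-2: not odd, res = (-1)-1 = -2; p=0
v=5: odd, res = (-2)*2+5 = 1; p=1
v=5: odd, res = 1*2+5 = 7; p=2
v=0: not odd, res = 7-1 = 6; p=2
v=14: not odd, res = 6-1 = 5; p=16
v=12: not odd, res = 5-1 = 4; p=28
v=12: not odd, res = 4-1 = 3; p=40
v=12: not odd, res = 3-1 = 2; p=52
res*p = 2*52 = 104

104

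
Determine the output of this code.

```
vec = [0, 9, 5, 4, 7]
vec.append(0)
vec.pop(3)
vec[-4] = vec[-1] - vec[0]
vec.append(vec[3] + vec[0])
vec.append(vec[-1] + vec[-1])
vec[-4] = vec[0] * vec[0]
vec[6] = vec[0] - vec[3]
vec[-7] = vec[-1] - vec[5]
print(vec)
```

[-7, 0, 5, 0, 0, 7, 0]

append 0 → [0, 9, 5, 4, 7, 0]
pop(3) removes 4 → [0, 9, 5, 7, 0]
vec[-4] = vec[-1]-vec[0] = 0-0 = 0 → [0, 0, 5, 7, 0]
append vec[3]+vec[0] = 7+0 = 7 → [0, 0, 5, 7, 0, 7]
append vec[-1]+vec[-1] = 7+7 = 14 → [0, 0, 5, 7, 0, 7, 14]
vec[-4] = vec[0]*vec[0] = 0*0 = 0 → [0, 0, 5, 0, 0, 7, 14]
vec[6] = vec[0]-vec[3] = 0-0 = 0 → [0, 0, 5, 0, 0, 7, 0]
vec[-7] = vec[-1]-vec[5] = 0-7 = -7 → [-7, 0, 5, 0, 0, 7, 0]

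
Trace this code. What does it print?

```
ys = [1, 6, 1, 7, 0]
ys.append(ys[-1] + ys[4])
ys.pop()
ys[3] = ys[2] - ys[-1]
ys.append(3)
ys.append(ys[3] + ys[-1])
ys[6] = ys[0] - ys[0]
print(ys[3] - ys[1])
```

append ys[-1]+ys[4] = 0+0 = 0 → [1, 6, 1, 7, 0, 0]
pop() removes 0 → [1, 6, 1, 7, 0]
ys[3] = ys[2]-ys[-1] = 1-0 = 1 → [1, 6, 1, 1, 0]
append 3 → [1, 6, 1, 1, 0, 3]
append ys[3]+ys[-1] = 1+3 = 4 → [1, 6, 1, 1, 0, 3, 4]
ys[6] = ys[0]-ys[0] = 1-1 = 0 → [1, 6, 1, 1, 0, 3, 0]
ys[3]-ys[1] = 1-6 = -5

-5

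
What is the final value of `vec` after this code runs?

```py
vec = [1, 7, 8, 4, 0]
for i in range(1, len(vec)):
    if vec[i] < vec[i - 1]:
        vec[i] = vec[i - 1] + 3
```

i=1: 7>=1, unchanged → [1, 7, 8, 4, 0]
i=2: 8>=7, unchanged → [1, 7, 8, 4, 0]
i=3: 4<8, vec[3] = 8+3 = 11 → [1, 7, 8, 11, 0]
i=4: 0<11, vec[4] = 11+3 = 14 → [1, 7, 8, 11, 14]

[1, 7, 8, 11, 14]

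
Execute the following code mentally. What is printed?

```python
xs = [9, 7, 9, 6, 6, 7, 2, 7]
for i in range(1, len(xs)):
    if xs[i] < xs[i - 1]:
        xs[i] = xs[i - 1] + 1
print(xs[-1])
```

16

i=1: 7<9, xs[1] = 9+1 = 10 → [9, 10, 9, 6, 6, 7, 2, 7]
i=2: 9<10, xs[2] = 10+1 = 11 → [9, 10, 11, 6, 6, 7, 2, 7]
i=3: 6<11, xs[3] = 11+1 = 12 → [9, 10, 11, 12, 6, 7, 2, 7]
i=4: 6<12, xs[4] = 12+1 = 13 → [9, 10, 11, 12, 13, 7, 2, 7]
i=5: 7<13, xs[5] = 13+1 = 14 → [9, 10, 11, 12, 13, 14, 2, 7]
i=6: 2<14, xs[6] = 14+1 = 15 → [9, 10, 11, 12, 13, 14, 15, 7]
i=7: 7<15, xs[7] = 15+1 = 16 → [9, 10, 11, 12, 13, 14, 15, 16]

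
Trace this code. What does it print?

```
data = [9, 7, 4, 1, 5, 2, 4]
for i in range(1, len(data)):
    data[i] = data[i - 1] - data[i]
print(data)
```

[9, 2, -2, -3, -8, -10, -14]

i=1: data[1] = 9-7 = 2 → [9, 2, 4, 1, 5, 2, 4]
i=2: data[2] = 2-4 = -2 → [9, 2, -2, 1, 5, 2, 4]
i=3: data[3] = (-2)-1 = -3 → [9, 2, -2, -3, 5, 2, 4]
i=4: data[4] = (-3)-5 = -8 → [9, 2, -2, -3, -8, 2, 4]
i=5: data[5] = (-8)-2 = -10 → [9, 2, -2, -3, -8, -10, 4]
i=6: data[6] = (-10)-4 = -14 → [9, 2, -2, -3, -8, -10, -14]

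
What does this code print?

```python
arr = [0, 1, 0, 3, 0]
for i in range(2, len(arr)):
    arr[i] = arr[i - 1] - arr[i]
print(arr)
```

[0, 1, 1, -2, -2]

i=2: arr[2] = 1-0 = 1 → [0, 1, 1, 3, 0]
i=3: arr[3] = 1-3 = -2 → [0, 1, 1, -2, 0]
i=4: arr[4] = (-2)-0 = -2 → [0, 1, 1, -2, -2]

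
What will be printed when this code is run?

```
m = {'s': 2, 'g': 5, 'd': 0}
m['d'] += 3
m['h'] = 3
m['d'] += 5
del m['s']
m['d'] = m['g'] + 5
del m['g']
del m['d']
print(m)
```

{'h': 3}

m['d'] = 0+3 = 3 → {'s': 2, 'g': 5, 'd': 3}
m['h'] = 3 → {'s': 2, 'g': 5, 'd': 3, 'h': 3}
m['d'] = 3+5 = 8 → {'s': 2, 'g': 5, 'd': 8, 'h': 3}
del 's' → {'g': 5, 'd': 8, 'h': 3}
m['d'] = m['g']+5 = 10 → {'g': 5, 'd': 10, 'h': 3}
del 'g' → {'d': 10, 'h': 3}
del 'd' → {'h': 3}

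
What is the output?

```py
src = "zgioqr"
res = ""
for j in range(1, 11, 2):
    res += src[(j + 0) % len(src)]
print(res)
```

j=1: add src[1]='g' → 'g'
j=3: add src[3]='o' → 'go'
j=5: add src[5]='r' → 'gor'
j=7: add src[1]='g' → 'gorg'
j=9: add src[3]='o' → 'gorgo'

gorgo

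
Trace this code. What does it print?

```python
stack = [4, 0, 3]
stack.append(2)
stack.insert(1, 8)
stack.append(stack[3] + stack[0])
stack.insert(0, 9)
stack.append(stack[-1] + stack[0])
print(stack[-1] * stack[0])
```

append 2 → [4, 0, 3, 2]
insert 8 at 1 → [4, 8, 0, 3, 2]
append stack[3]+stack[0] = 3+4 = 7 → [4, 8, 0, 3, 2, 7]
insert 9 at 0 → [9, 4, 8, 0, 3, 2, 7]
append stack[-1]+stack[0] = 7+9 = 16 → [9, 4, 8, 0, 3, 2, 7, 16]
stack[-1]*stack[0] = 16*9 = 144

144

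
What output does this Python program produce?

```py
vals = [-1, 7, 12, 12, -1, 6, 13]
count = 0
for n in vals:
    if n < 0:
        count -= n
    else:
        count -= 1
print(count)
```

n=-1: <0, count = 0-(-1) = 1
n=7: not <0, count = 1-1 = 0
n=12: not <0, count = 0-1 = -1
n=12: not <0, count = (-1)-1 = -2
n=-1: <0, count = (-2)-(-1) = -1
n=6: not <0, count = (-1)-1 = -2
n=13: not <0, count = (-2)-1 = -3

-3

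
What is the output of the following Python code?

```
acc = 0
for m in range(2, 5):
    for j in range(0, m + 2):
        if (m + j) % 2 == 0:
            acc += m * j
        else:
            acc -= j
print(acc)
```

21

m=2,j=0: even sum, acc = 0+0 = 0
m=2,j=1: odd sum, acc = 0-1 = -1
m=2,j=2: even sum, acc = (-1)+4 = 3
m=2,j=3: odd sum, acc = 3-3 = 0
m=3,j=0: odd sum, acc = 0-0 = 0
m=3,j=1: even sum, acc = 0+3 = 3
m=3,j=2: odd sum, acc = 3-2 = 1
m=3,j=3: even sum, acc = 1+9 = 10
m=3,j=4: odd sum, acc = 10-4 = 6
m=4,j=0: even sum, acc = 6+0 = 6
m=4,j=1: odd sum, acc = 6-1 = 5
m=4,j=2: even sum, acc = 5+8 = 13
m=4,j=3: odd sum, acc = 13-3 = 10
m=4,j=4: even sum, acc = 10+16 = 26
m=4,j=5: odd sum, acc = 26-5 = 21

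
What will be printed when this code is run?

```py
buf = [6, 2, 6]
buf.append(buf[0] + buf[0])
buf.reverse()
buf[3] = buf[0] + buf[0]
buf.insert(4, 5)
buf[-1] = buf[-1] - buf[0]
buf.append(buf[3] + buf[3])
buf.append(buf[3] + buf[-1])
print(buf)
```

[12, 6, 2, 24, -7, 48, 72]

append buf[0]+buf[0] = 6+6 = 12 → [6, 2, 6, 12]
reverse → [12, 6, 2, 6]
buf[3] = buf[0]+buf[0] = 12+12 = 24 → [12, 6, 2, 24]
insert 5 at 4 → [12, 6, 2, 24, 5]
buf[-1] = buf[-1]-buf[0] = 5-12 = -7 → [12, 6, 2, 24, -7]
append buf[3]+buf[3] = 24+24 = 48 → [12, 6, 2, 24, -7, 48]
append buf[3]+buf[-1] = 24+48 = 72 → [12, 6, 2, 24, -7, 48, 72]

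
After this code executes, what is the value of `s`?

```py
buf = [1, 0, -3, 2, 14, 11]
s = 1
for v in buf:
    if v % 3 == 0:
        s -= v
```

4

v=1: not %3==0
v=0: %3==0, s = 1-0 = 1
v=-3: %3==0, s = 1-(-3) = 4
v=2: not %3==0
v=14: not %3==0
v=11: not %3==0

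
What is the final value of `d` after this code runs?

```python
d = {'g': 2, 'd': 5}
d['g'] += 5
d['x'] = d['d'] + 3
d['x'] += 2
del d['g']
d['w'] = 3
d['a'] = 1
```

d['g'] = 2+5 = 7 → {'g': 7, 'd': 5}
d['x'] = d['d']+3 = 8 → {'g': 7, 'd': 5, 'x': 8}
d['x'] = 8+2 = 10 → {'g': 7, 'd': 5, 'x': 10}
del 'g' → {'d': 5, 'x': 10}
d['w'] = 3 → {'d': 5, 'x': 10, 'w': 3}
d['a'] = 1 → {'d': 5, 'x': 10, 'w': 3, 'a': 1}

{'d': 5, 'x': 10, 'w': 3, 'a': 1}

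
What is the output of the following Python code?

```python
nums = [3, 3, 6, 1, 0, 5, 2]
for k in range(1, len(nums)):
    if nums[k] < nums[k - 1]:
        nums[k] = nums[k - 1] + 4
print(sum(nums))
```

k=1: 3>=3, unchanged → [3, 3, 6, 1, 0, 5, 2]
k=2: 6>=3, unchanged → [3, 3, 6, 1, 0, 5, 2]
k=3: 1<6, nums[3] = 6+4 = 10 → [3, 3, 6, 10, 0, 5, 2]
k=4: 0<10, nums[4] = 10+4 = 14 → [3, 3, 6, 10, 14, 5, 2]
k=5: 5<14, nums[5] = 14+4 = 18 → [3, 3, 6, 10, 14, 18, 2]
k=6: 2<18, nums[6] = 18+4 = 22 → [3, 3, 6, 10, 14, 18, 22]
sum = 76

76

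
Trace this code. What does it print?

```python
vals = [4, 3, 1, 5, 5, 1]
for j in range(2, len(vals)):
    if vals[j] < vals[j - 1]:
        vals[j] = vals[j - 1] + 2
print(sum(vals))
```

j=2: 1<3, vals[2] = 3+2 = 5 → [4, 3, 5, 5, 5, 1]
j=3: 5>=5, unchanged → [4, 3, 5, 5, 5, 1]
j=4: 5>=5, unchanged → [4, 3, 5, 5, 5, 1]
j=5: 1<5, vals[5] = 5+2 = 7 → [4, 3, 5, 5, 5, 7]
sum = 29

29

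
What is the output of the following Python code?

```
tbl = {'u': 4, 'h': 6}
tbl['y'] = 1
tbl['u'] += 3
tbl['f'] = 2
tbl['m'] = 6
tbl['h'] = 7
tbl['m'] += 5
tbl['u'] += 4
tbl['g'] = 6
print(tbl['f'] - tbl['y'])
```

tbl['y'] = 1 → {'u': 4, 'h': 6, 'y': 1}
tbl['u'] = 4+3 = 7 → {'u': 7, 'h': 6, 'y': 1}
tbl['f'] = 2 → {'u': 7, 'h': 6, 'y': 1, 'f': 2}
tbl['m'] = 6 → {'u': 7, 'h': 6, 'y': 1, 'f': 2, 'm': 6}
tbl['h'] = 7 → {'u': 7, 'h': 7, 'y': 1, 'f': 2, 'm': 6}
tbl['m'] = 6+5 = 11 → {'u': 7, 'h': 7, 'y': 1, 'f': 2, 'm': 11}
tbl['u'] = 7+4 = 11 → {'u': 11, 'h': 7, 'y': 1, 'f': 2, 'm': 11}
tbl['g'] = 6 → {'u': 11, 'h': 7, 'y': 1, 'f': 2, 'm': 11, 'g': 6}
tbl['f']-tbl['y'] = 2-1 = 1

1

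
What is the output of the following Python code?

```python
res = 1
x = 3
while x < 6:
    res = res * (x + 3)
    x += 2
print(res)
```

x=3: res = 1*6 = 6
x=5: res = 6*8 = 48

48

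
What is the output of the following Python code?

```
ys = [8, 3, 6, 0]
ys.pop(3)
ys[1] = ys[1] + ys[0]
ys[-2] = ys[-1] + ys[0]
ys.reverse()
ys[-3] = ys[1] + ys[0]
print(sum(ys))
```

pop(3) removes 0 → [8, 3, 6]
ys[1] = ys[1]+ys[0] = 3+8 = 11 → [8, 11, 6]
ys[-2] = ys[-1]+ys[0] = 6+8 = 14 → [8, 14, 6]
reverse → [6, 14, 8]
ys[-3] = ys[1]+ys[0] = 14+6 = 20 → [20, 14, 8]
sum = 42

42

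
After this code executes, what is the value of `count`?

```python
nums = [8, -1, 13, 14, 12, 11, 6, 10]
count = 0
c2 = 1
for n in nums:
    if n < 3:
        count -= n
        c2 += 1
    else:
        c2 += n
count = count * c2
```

76

n=8: not <3; c2=9
n=-1: <3, count = 0-(-1) = 1; c2=10
n=13: not <3; c2=23
n=14: not <3; c2=37
n=12: not <3; c2=49
n=11: not <3; c2=60
n=6: not <3; c2=66
n=10: not <3; c2=76
count*c2 = 1*76 = 76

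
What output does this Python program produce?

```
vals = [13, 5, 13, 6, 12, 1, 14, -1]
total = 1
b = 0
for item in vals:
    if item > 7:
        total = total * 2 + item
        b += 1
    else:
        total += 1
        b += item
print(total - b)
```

item=13: >7, total = 1*2+13 = 15; b=1
item=5: not >7, total = 15+1 = 16; b=6
item=13: >7, total = 16*2+13 = 45; b=7
item=6: not >7, total = 45+1 = 46; b=13
item=12: >7, total = 46*2+12 = 104; b=14
item=1: not >7, total = 104+1 = 105; b=15
item=14: >7, total = 105*2+14 = 224; b=16
item=-1: not >7, total = 224+1 = 225; b=15
total-b = 225-15 = 210

210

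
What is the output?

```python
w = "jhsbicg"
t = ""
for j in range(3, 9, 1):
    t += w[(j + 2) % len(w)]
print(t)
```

j=3: add w[5]='c' → 'c'
j=4: add w[6]='g' → 'cg'
j=5: add w[0]='j' → 'cgj'
j=6: add w[1]='h' → 'cgjh'
j=7: add w[2]='s' → 'cgjhs'
j=8: add w[3]='b' → 'cgjhsb'

cgjhsb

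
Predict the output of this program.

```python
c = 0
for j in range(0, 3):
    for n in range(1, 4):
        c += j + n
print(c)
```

j=0,n=1: c = 0+1 = 1
j=0,n=2: c = 1+2 = 3
j=0,n=3: c = 3+3 = 6
j=1,n=1: c = 6+2 = 8
j=1,n=2: c = 8+3 = 11
j=1,n=3: c = 11+4 = 15
j=2,n=1: c = 15+3 = 18
j=2,n=2: c = 18+4 = 22
j=2,n=3: c = 22+5 = 27

27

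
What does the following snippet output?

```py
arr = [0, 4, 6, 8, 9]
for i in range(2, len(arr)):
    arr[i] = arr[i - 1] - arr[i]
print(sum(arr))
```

-27

i=2: arr[2] = 4-6 = -2 → [0, 4, -2, 8, 9]
i=3: arr[3] = (-2)-8 = -10 → [0, 4, -2, -10, 9]
i=4: arr[4] = (-10)-9 = -19 → [0, 4, -2, -10, -19]
sum = -27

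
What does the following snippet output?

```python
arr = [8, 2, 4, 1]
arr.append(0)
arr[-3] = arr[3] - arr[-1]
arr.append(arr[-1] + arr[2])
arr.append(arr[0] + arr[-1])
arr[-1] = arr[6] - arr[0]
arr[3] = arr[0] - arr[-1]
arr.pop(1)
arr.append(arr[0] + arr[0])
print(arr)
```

append 0 → [8, 2, 4, 1, 0]
arr[-3] = arr[3]-arr[-1] = 1-0 = 1 → [8, 2, 1, 1, 0]
append arr[-1]+arr[2] = 0+1 = 1 → [8, 2, 1, 1, 0, 1]
append arr[0]+arr[-1] = 8+1 = 9 → [8, 2, 1, 1, 0, 1, 9]
arr[-1] = arr[6]-arr[0] = 9-8 = 1 → [8, 2, 1, 1, 0, 1, 1]
arr[3] = arr[0]-arr[-1] = 8-1 = 7 → [8, 2, 1, 7, 0, 1, 1]
pop(1) removes 2 → [8, 1, 7, 0, 1, 1]
append arr[0]+arr[0] = 8+8 = 16 → [8, 1, 7, 0, 1, 1, 16]

[8, 1, 7, 0, 1, 1, 16]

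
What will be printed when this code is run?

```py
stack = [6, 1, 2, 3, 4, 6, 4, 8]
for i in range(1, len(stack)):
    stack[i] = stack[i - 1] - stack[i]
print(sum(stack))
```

i=1: stack[1] = 6-1 = 5 → [6, 5, 2, 3, 4, 6, 4, 8]
i=2: stack[2] = 5-2 = 3 → [6, 5, 3, 3, 4, 6, 4, 8]
i=3: stack[3] = 3-3 = 0 → [6, 5, 3, 0, 4, 6, 4, 8]
i=4: stack[4] = 0-4 = -4 → [6, 5, 3, 0, -4, 6, 4, 8]
i=5: stack[5] = (-4)-6 = -10 → [6, 5, 3, 0, -4, -10, 4, 8]
i=6: stack[6] = (-10)-4 = -14 → [6, 5, 3, 0, -4, -10, -14, 8]
i=7: stack[7] = (-14)-8 = -22 → [6, 5, 3, 0, -4, -10, -14, -22]
sum = -36

-36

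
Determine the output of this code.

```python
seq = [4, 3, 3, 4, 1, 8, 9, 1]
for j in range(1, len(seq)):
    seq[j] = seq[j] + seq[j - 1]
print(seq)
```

j=1: seq[1] = 3+4 = 7 → [4, 7, 3, 4, 1, 8, 9, 1]
j=2: seq[2] = 3+7 = 10 → [4, 7, 10, 4, 1, 8, 9, 1]
j=3: seq[3] = 4+10 = 14 → [4, 7, 10, 14, 1, 8, 9, 1]
j=4: seq[4] = 1+14 = 15 → [4, 7, 10, 14, 15, 8, 9, 1]
j=5: seq[5] = 8+15 = 23 → [4, 7, 10, 14, 15, 23, 9, 1]
j=6: seq[6] = 9+23 = 32 → [4, 7, 10, 14, 15, 23, 32, 1]
j=7: seq[7] = 1+32 = 33 → [4, 7, 10, 14, 15, 23, 32, 33]

[4, 7, 10, 14, 15, 23, 32, 33]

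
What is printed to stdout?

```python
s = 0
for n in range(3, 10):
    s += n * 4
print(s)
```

n=3: s = 0+3*4 = 12
n=4: s = 12+4*4 = 28
n=5: s = 28+5*4 = 48
n=6: s = 48+6*4 = 72
n=7: s = 72+7*4 = 100
n=8: s = 100+8*4 = 132
n=9: s = 132+9*4 = 168

168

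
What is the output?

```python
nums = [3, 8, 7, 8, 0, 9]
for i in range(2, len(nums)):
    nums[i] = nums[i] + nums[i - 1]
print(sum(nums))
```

i=2: nums[2] = 7+8 = 15 → [3, 8, 15, 8, 0, 9]
i=3: nums[3] = 8+15 = 23 → [3, 8, 15, 23, 0, 9]
i=4: nums[4] = 0+23 = 23 → [3, 8, 15, 23, 23, 9]
i=5: nums[5] = 9+23 = 32 → [3, 8, 15, 23, 23, 32]
sum = 104

104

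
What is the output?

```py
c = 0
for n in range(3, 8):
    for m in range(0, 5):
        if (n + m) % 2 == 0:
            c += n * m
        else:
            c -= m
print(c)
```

94

n=3,m=0: odd sum, c = 0-0 = 0
n=3,m=1: even sum, c = 0+3 = 3
n=3,m=2: odd sum, c = 3-2 = 1
n=3,m=3: even sum, c = 1+9 = 10
n=3,m=4: odd sum, c = 10-4 = 6
n=4,m=0: even sum, c = 6+0 = 6
n=4,m=1: odd sum, c = 6-1 = 5
n=4,m=2: even sum, c = 5+8 = 13
n=4,m=3: odd sum, c = 13-3 = 10
n=4,m=4: even sum, c = 10+16 = 26
n=5,m=0: odd sum, c = 26-0 = 26
n=5,m=1: even sum, c = 26+5 = 31
n=5,m=2: odd sum, c = 31-2 = 29
n=5,m=3: even sum, c = 29+15 = 44
n=5,m=4: odd sum, c = 44-4 = 40
n=6,m=0: even sum, c = 40+0 = 40
n=6,m=1: odd sum, c = 40-1 = 39
n=6,m=2: even sum, c = 39+12 = 51
n=6,m=3: odd sum, c = 51-3 = 48
n=6,m=4: even sum, c = 48+24 = 72
n=7,m=0: odd sum, c = 72-0 = 72
n=7,m=1: even sum, c = 72+7 = 79
n=7,m=2: odd sum, c = 79-2 = 77
n=7,m=3: even sum, c = 77+21 = 98
n=7,m=4: odd sum, c = 98-4 = 94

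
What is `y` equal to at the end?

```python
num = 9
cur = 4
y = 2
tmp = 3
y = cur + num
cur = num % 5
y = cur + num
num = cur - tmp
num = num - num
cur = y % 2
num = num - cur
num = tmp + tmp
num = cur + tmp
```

13

y = 4+9 = 13
cur = 9%5 = 4
y = 4+9 = 13
num = 4-3 = 1
num = 1-1 = 0
cur = 13%2 = 1
num = 0-1 = -1
num = 3+3 = 6
num = 1+3 = 4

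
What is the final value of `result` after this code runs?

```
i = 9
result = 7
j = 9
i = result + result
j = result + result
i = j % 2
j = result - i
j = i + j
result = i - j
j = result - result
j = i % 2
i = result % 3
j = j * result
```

-7

i = 7+7 = 14
j = 7+7 = 14
i = 14%2 = 0
j = 7-0 = 7
j = 0+7 = 7
result = 0-7 = -7
j = (-7)-(-7) = 0
j = 0%2 = 0
i = (-7)%3 = 2
j = 0*(-7) = 0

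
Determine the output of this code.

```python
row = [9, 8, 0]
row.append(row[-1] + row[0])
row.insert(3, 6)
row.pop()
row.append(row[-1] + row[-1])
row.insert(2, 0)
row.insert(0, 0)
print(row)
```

append row[-1]+row[0] = 0+9 = 9 → [9, 8, 0, 9]
insert 6 at 3 → [9, 8, 0, 6, 9]
pop() removes 9 → [9, 8, 0, 6]
append row[-1]+row[-1] = 6+6 = 12 → [9, 8, 0, 6, 12]
insert 0 at 2 → [9, 8, 0, 0, 6, 12]
insert 0 at 0 → [0, 9, 8, 0, 0, 6, 12]

[0, 9, 8, 0, 0, 6, 12]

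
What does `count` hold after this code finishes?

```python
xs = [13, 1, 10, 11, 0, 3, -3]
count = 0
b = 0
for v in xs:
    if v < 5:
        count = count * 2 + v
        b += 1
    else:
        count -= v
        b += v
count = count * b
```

v=13: not <5, count = 0-13 = -13; b=13
v=1: <5, count = (-13)*2+1 = -25; b=14
v=10: not <5, count = (-25)-10 = -35; b=24
v=11: not <5, count = (-35)-11 = -46; b=35
v=0: <5, count = (-46)*2+0 = -92; b=36
v=3: <5, count = (-92)*2+3 = -181; b=37
v=-3: <5, count = (-181)*2+(-3) = -365; b=38
count*b = (-365)*38 = -13870

-13870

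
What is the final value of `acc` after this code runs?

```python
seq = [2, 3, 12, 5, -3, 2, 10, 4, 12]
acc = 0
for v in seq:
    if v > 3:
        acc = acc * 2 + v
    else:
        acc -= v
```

140

v=2: not >3, acc = 0-2 = -2
v=3: not >3, acc = (-2)-3 = -5
v=12: >3, acc = (-5)*2+12 = 2
v=5: >3, acc = 2*2+5 = 9
v=-3: not >3, acc = 9-(-3) = 12
v=2: not >3, acc = 12-2 = 10
v=10: >3, acc = 10*2+10 = 30
v=4: >3, acc = 30*2+4 = 64
v=12: >3, acc = 64*2+12 = 140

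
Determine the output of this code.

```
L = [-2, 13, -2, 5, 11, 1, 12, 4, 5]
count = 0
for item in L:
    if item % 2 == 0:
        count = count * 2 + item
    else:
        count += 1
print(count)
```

25

item=-2: even, count = 0*2+(-2) = -2
item=13: not even, count = (-2)+1 = -1
item=-2: even, count = (-1)*2+(-2) = -4
item=5: not even, count = (-4)+1 = -3
item=11: not even, count = (-3)+1 = -2
item=1: not even, count = (-2)+1 = -1
item=12: even, count = (-1)*2+12 = 10
item=4: even, count = 10*2+4 = 24
item=5: not even, count = 24+1 = 25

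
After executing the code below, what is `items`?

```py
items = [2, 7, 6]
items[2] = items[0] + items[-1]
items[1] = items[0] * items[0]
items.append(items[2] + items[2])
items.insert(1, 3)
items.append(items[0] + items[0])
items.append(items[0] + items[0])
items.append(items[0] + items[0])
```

items[2] = items[0]+items[-1] = 2+6 = 8 → [2, 7, 8]
items[1] = items[0]*items[0] = 2*2 = 4 → [2, 4, 8]
append items[2]+items[2] = 8+8 = 16 → [2, 4, 8, 16]
insert 3 at 1 → [2, 3, 4, 8, 16]
append items[0]+items[0] = 2+2 = 4 → [2, 3, 4, 8, 16, 4]
append items[0]+items[0] = 2+2 = 4 → [2, 3, 4, 8, 16, 4, 4]
append items[0]+items[0] = 2+2 = 4 → [2, 3, 4, 8, 16, 4, 4, 4]

[2, 3, 4, 8, 16, 4, 4, 4]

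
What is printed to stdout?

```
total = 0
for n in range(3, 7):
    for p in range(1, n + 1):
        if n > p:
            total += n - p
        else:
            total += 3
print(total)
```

n=3,p=1: 3>1, total = 0+2 = 2
n=3,p=2: 3>2, total = 2+1 = 3
n=3,p=3: not 3>3, total = 3+3 = 6
n=4,p=1: 4>1, total = 6+3 = 9
n=4,p=2: 4>2, total = 9+2 = 11
n=4,p=3: 4>3, total = 11+1 = 12
n=4,p=4: not 4>4, total = 12+3 = 15
n=5,p=1: 5>1, total = 15+4 = 19
n=5,p=2: 5>2, total = 19+3 = 22
n=5,p=3: 5>3, total = 22+2 = 24
n=5,p=4: 5>4, total = 24+1 = 25
n=5,p=5: not 5>5, total = 25+3 = 28
n=6,p=1: 6>1, total = 28+5 = 33
n=6,p=2: 6>2, total = 33+4 = 37
n=6,p=3: 6>3, total = 37+3 = 40
n=6,p=4: 6>4, total = 40+2 = 42
n=6,p=5: 6>5, total = 42+1 = 43
n=6,p=6: not 6>6, total = 43+3 = 46

46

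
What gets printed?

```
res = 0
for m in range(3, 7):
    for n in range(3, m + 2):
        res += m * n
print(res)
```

m=3,n=3: res = 0+9 = 9
m=3,n=4: res = 9+12 = 21
m=4,n=3: res = 21+12 = 33
m=4,n=4: res = 33+16 = 49
m=4,n=5: res = 49+20 = 69
m=5,n=3: res = 69+15 = 84
m=5,n=4: res = 84+20 = 104
m=5,n=5: res = 104+25 = 129
m=5,n=6: res = 129+30 = 159
m=6,n=3: res = 159+18 = 177
m=6,n=4: res = 177+24 = 201
m=6,n=5: res = 201+30 = 231
m=6,n=6: res = 231+36 = 267
m=6,n=7: res = 267+42 = 309

309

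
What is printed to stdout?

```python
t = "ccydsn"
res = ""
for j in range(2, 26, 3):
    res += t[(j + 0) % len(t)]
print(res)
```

ynynynyn

j=2: add t[2]='y' → 'y'
j=5: add t[5]='n' → 'yn'
j=8: add t[2]='y' → 'yny'
j=11: add t[5]='n' → 'ynyn'
j=14: add t[2]='y' → 'ynyny'
j=17: add t[5]='n' → 'ynynyn'
j=20: add t[2]='y' → 'ynynyny'
j=23: add t[5]='n' → 'ynynynyn'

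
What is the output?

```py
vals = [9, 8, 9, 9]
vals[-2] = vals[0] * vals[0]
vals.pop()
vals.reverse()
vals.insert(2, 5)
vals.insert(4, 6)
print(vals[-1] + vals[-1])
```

vals[-2] = vals[0]*vals[0] = 9*9 = 81 → [9, 8, 81, 9]
pop() removes 9 → [9, 8, 81]
reverse → [81, 8, 9]
insert 5 at 2 → [81, 8, 5, 9]
insert 6 at 4 → [81, 8, 5, 9, 6]
vals[-1]+vals[-1] = 6+6 = 12

12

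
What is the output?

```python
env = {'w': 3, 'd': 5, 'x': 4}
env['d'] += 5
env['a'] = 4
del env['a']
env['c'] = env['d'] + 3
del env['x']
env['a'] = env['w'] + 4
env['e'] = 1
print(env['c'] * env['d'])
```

130

env['d'] = 5+5 = 10 → {'w': 3, 'd': 10, 'x': 4}
env['a'] = 4 → {'w': 3, 'd': 10, 'x': 4, 'a': 4}
del 'a' → {'w': 3, 'd': 10, 'x': 4}
env['c'] = env['d']+3 = 13 → {'w': 3, 'd': 10, 'x': 4, 'c': 13}
del 'x' → {'w': 3, 'd': 10, 'c': 13}
env['a'] = env['w']+4 = 7 → {'w': 3, 'd': 10, 'c': 13, 'a': 7}
env['e'] = 1 → {'w': 3, 'd': 10, 'c': 13, 'a': 7, 'e': 1}
env['c']*env['d'] = 13*10 = 130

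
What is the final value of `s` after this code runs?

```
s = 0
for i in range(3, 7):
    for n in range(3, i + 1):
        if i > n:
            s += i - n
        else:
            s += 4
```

i=3,n=3: not 3>3, s = 0+4 = 4
i=4,n=3: 4>3, s = 4+1 = 5
i=4,n=4: not 4>4, s = 5+4 = 9
i=5,n=3: 5>3, s = 9+2 = 11
i=5,n=4: 5>4, s = 11+1 = 12
i=5,n=5: not 5>5, s = 12+4 = 16
i=6,n=3: 6>3, s = 16+3 = 19
i=6,n=4: 6>4, s = 19+2 = 21
i=6,n=5: 6>5, s = 21+1 = 22
i=6,n=6: not 6>6, s = 22+4 = 26

26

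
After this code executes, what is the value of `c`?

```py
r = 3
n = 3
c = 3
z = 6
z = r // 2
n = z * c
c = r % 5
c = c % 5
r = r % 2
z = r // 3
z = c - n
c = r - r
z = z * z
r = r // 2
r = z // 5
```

0

z = 3//2 = 1
n = 1*3 = 3
c = 3%5 = 3
c = 3%5 = 3
r = 3%2 = 1
z = 1//3 = 0
z = 3-3 = 0
c = 1-1 = 0
z = 0*0 = 0
r = 1//2 = 0
r = 0//5 = 0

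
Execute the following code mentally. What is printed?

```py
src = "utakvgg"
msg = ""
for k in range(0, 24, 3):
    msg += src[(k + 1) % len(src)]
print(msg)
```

k=0: add src[1]='t' → 't'
k=3: add src[4]='v' → 'tv'
k=6: add src[0]='u' → 'tvu'
k=9: add src[3]='k' → 'tvuk'
k=12: add src[6]='g' → 'tvukg'
k=15: add src[2]='a' → 'tvukga'
k=18: add src[5]='g' → 'tvukgag'
k=21: add src[1]='t' → 'tvukgagt'

tvukgagt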